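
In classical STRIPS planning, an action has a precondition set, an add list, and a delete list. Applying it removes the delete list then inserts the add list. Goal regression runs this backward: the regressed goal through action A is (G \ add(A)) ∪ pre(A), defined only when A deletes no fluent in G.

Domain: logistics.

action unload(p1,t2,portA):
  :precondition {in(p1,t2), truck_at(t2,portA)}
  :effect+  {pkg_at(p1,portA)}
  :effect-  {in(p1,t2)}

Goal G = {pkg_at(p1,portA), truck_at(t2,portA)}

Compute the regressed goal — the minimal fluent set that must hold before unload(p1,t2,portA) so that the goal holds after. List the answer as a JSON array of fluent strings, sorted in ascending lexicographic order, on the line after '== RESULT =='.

Regress:
  G ∩ del = {}  (empty — regression defined)
  G \ add = {pkg_at(p1,portA), truck_at(t2,portA)} \ {pkg_at(p1,portA)} = {truck_at(t2,portA)}
  ∪ pre   = {truck_at(t2,portA)} ∪ {in(p1,t2), truck_at(t2,portA)}
          = {in(p1,t2), truck_at(t2,portA)}

== RESULT ==
["in(p1,t2)", "truck_at(t2,portA)"]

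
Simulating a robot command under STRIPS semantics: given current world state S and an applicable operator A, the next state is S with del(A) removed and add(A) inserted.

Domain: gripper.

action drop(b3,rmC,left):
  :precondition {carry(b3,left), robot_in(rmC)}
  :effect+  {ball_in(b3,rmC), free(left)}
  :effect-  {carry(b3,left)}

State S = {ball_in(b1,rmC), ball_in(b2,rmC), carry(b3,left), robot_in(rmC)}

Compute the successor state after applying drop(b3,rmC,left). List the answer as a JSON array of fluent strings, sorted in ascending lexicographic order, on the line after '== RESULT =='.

Progress:
  pre ⊆ S: {carry(b3,left), robot_in(rmC)} ⊆ S  — applicable
  S \ del = {ball_in(b1,rmC), ball_in(b2,rmC), robot_in(rmC)}
  ∪ add   = {ball_in(b1,rmC), ball_in(b2,rmC), ball_in(b3,rmC), free(left), robot_in(rmC)}

== RESULT ==
["ball_in(b1,rmC)", "ball_in(b2,rmC)", "ball_in(b3,rmC)", "free(left)", "robot_in(rmC)"]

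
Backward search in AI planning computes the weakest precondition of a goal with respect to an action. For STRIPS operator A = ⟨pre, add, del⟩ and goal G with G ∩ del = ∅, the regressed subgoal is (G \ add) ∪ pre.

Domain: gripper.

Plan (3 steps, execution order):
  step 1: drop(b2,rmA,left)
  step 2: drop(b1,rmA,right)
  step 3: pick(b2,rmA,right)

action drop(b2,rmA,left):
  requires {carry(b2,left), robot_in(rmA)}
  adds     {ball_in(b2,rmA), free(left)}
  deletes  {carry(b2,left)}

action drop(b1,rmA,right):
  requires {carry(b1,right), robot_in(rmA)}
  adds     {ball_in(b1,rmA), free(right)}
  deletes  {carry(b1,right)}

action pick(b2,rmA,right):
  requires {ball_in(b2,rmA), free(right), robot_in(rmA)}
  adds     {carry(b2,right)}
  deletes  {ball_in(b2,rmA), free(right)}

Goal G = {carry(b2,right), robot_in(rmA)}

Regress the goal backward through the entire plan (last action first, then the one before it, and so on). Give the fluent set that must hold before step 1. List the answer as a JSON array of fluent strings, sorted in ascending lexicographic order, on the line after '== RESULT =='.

Regress step by step:
  through step 3 (pick(b2,rmA,right)): drop {carry(b2,right)}, keep {robot_in(rmA)}, require {ball_in(b2,rmA), free(right), robot_in(rmA)}
    → {ball_in(b2,rmA), free(right), robot_in(rmA)}
  through step 2 (drop(b1,rmA,right)): drop {free(right)}, keep {ball_in(b2,rmA), robot_in(rmA)}, require {carry(b1,right), robot_in(rmA)}
    → {ball_in(b2,rmA), carry(b1,right), robot_in(rmA)}
  through step 1 (drop(b2,rmA,left)): drop {ball_in(b2,rmA)}, keep {carry(b1,right), robot_in(rmA)}, require {carry(b2,left), robot_in(rmA)}
    → {carry(b1,right), carry(b2,left), robot_in(rmA)}

== RESULT ==
["carry(b1,right)", "carry(b2,left)", "robot_in(rmA)"]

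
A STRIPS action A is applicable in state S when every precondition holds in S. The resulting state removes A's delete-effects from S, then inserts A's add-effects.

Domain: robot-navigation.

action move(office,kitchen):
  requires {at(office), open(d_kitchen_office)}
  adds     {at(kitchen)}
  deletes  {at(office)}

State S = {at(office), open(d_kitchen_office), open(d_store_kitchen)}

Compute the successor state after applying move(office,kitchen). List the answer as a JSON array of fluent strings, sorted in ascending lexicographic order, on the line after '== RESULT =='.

Progress:
  pre ⊆ S: {at(office), open(d_kitchen_office)} ⊆ S  — applicable
  S \ del = {open(d_kitchen_office), open(d_store_kitchen)}
  ∪ add   = {at(kitchen), open(d_kitchen_office), open(d_store_kitchen)}

== RESULT ==
["at(kitchen)", "open(d_kitchen_office)", "open(d_store_kitchen)"]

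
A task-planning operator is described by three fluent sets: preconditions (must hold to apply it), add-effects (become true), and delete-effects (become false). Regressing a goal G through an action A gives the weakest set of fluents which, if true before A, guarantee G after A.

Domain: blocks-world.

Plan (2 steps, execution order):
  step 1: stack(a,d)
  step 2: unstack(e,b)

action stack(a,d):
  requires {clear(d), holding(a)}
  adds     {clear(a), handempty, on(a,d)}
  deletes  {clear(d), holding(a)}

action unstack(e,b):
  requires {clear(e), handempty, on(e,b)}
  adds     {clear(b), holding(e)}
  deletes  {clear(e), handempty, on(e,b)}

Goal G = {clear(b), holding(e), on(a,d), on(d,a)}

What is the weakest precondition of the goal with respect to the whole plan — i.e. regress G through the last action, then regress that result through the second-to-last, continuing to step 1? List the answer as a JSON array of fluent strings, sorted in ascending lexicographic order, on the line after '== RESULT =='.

Regress step by step:
  through step 2 (unstack(e,b)): drop {clear(b), holding(e)}, keep {on(a,d), on(d,a)}, require {clear(e), handempty, on(e,b)}
    → {clear(e), handempty, on(a,d), on(d,a), on(e,b)}
  through step 1 (stack(a,d)): drop {handempty, on(a,d)}, keep {clear(e), on(d,a), on(e,b)}, require {clear(d), holding(a)}
    → {clear(d), clear(e), holding(a), on(d,a), on(e,b)}

== RESULT ==
["clear(d)", "clear(e)", "holding(a)", "on(d,a)", "on(e,b)"]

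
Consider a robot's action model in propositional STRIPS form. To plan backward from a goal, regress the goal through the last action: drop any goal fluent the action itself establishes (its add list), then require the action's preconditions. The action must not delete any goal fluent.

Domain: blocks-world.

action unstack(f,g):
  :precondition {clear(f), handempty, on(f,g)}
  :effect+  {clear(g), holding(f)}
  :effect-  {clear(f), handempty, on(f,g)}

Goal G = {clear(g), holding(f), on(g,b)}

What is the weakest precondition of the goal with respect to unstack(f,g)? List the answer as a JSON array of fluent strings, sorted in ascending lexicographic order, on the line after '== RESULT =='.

Regress:
  G ∩ del = {}  (empty — regression defined)
  G \ add = {clear(g), holding(f), on(g,b)} \ {clear(g), holding(f)} = {on(g,b)}
  ∪ pre   = {on(g,b)} ∪ {clear(f), handempty, on(f,g)}
          = {clear(f), handempty, on(f,g), on(g,b)}

== RESULT ==
["clear(f)", "handempty", "on(f,g)", "on(g,b)"]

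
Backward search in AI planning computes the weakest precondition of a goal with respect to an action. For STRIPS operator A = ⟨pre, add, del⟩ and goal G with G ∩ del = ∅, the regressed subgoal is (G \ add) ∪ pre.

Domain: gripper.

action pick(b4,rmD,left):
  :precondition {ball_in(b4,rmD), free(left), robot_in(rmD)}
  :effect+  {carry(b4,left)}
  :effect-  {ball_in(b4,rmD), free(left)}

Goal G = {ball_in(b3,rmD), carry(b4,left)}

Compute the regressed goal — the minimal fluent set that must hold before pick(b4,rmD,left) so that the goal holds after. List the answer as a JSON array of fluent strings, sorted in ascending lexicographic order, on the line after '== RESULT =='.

Regress:
  G ∩ del = {}  (empty — regression defined)
  G \ add = {ball_in(b3,rmD), carry(b4,left)} \ {carry(b4,left)} = {ball_in(b3,rmD)}
  ∪ pre   = {ball_in(b3,rmD)} ∪ {ball_in(b4,rmD), free(left), robot_in(rmD)}
          = {ball_in(b3,rmD), ball_in(b4,rmD), free(left), robot_in(rmD)}

== RESULT ==
["ball_in(b3,rmD)", "ball_in(b4,rmD)", "free(left)", "robot_in(rmD)"]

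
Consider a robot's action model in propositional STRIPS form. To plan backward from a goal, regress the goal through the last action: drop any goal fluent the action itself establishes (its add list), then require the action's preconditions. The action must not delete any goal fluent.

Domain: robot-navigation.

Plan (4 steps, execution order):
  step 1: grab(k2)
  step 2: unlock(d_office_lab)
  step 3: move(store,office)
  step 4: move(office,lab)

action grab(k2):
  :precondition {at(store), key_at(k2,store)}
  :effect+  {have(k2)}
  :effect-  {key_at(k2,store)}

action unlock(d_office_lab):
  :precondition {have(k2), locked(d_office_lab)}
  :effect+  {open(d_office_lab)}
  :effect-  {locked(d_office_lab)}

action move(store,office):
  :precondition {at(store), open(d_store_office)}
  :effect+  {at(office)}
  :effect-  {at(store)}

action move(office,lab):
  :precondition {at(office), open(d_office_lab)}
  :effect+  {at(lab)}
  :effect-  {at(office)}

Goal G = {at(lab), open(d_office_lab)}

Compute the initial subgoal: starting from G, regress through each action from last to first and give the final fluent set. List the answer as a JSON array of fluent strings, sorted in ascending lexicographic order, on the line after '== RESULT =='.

Regress step by step:
  through step 4 (move(office,lab)): drop {at(lab)}, keep {open(d_office_lab)}, require {at(office), open(d_office_lab)}
    → {at(office), open(d_office_lab)}
  through step 3 (move(store,office)): drop {at(office)}, keep {open(d_office_lab)}, require {at(store), open(d_store_office)}
    → {at(store), open(d_office_lab), open(d_store_office)}
  through step 2 (unlock(d_office_lab)): drop {open(d_office_lab)}, keep {at(store), open(d_store_office)}, require {have(k2), locked(d_office_lab)}
    → {at(store), have(k2), locked(d_office_lab), open(d_store_office)}
  through step 1 (grab(k2)): drop {have(k2)}, keep {at(store), locked(d_office_lab), open(d_store_office)}, require {at(store), key_at(k2,store)}
    → {at(store), key_at(k2,store), locked(d_office_lab), open(d_store_office)}

== RESULT ==
["at(store)", "key_at(k2,store)", "locked(d_office_lab)", "open(d_store_office)"]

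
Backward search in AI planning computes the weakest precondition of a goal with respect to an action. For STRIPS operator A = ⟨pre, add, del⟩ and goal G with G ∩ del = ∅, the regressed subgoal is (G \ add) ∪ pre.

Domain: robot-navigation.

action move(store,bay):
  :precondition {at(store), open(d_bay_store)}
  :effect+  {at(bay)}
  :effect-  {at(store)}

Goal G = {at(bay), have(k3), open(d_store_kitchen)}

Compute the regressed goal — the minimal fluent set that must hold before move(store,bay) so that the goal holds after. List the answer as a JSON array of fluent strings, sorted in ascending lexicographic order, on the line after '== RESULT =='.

Compute (G \ add) ∪ pre:
  G ∩ del = {}  (empty — regression defined)
  G \ add = {at(bay), have(k3), open(d_store_kitchen)} \ {at(bay)} = {have(k3), open(d_store_kitchen)}
  ∪ pre   = {have(k3), open(d_store_kitchen)} ∪ {at(store), open(d_bay_store)}
          = {at(store), have(k3), open(d_bay_store), open(d_store_kitchen)}

== RESULT ==
["at(store)", "have(k3)", "open(d_bay_store)", "open(d_store_kitchen)"]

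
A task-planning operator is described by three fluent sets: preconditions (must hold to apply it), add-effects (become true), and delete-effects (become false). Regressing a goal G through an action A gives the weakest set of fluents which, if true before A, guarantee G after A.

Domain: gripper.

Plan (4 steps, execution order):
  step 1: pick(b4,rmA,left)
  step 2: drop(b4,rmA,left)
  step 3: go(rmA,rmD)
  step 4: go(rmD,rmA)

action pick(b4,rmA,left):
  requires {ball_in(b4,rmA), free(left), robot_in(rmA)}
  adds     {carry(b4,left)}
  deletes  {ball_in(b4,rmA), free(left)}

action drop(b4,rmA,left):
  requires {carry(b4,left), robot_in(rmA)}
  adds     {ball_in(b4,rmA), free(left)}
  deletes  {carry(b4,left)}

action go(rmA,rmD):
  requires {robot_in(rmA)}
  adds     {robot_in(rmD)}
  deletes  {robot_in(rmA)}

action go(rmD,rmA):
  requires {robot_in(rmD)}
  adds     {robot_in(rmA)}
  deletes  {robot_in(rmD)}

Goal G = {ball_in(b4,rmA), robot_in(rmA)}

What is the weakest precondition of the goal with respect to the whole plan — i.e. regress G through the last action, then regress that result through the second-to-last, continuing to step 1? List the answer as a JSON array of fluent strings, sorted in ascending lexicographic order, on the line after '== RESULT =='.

Work backward from the goal:
  through step 4 (go(rmD,rmA)): drop {robot_in(rmA)}, keep {ball_in(b4,rmA)}, require {robot_in(rmD)}
    → {ball_in(b4,rmA), robot_in(rmD)}
  through step 3 (go(rmA,rmD)): drop {robot_in(rmD)}, keep {ball_in(b4,rmA)}, require {robot_in(rmA)}
    → {ball_in(b4,rmA), robot_in(rmA)}
  through step 2 (drop(b4,rmA,left)): drop {ball_in(b4,rmA)}, keep {robot_in(rmA)}, require {carry(b4,left), robot_in(rmA)}
    → {carry(b4,left), robot_in(rmA)}
  through step 1 (pick(b4,rmA,left)): drop {carry(b4,left)}, keep {robot_in(rmA)}, require {ball_in(b4,rmA), free(left), robot_in(rmA)}
    → {ball_in(b4,rmA), free(left), robot_in(rmA)}

== RESULT ==
["ball_in(b4,rmA)", "free(left)", "robot_in(rmA)"]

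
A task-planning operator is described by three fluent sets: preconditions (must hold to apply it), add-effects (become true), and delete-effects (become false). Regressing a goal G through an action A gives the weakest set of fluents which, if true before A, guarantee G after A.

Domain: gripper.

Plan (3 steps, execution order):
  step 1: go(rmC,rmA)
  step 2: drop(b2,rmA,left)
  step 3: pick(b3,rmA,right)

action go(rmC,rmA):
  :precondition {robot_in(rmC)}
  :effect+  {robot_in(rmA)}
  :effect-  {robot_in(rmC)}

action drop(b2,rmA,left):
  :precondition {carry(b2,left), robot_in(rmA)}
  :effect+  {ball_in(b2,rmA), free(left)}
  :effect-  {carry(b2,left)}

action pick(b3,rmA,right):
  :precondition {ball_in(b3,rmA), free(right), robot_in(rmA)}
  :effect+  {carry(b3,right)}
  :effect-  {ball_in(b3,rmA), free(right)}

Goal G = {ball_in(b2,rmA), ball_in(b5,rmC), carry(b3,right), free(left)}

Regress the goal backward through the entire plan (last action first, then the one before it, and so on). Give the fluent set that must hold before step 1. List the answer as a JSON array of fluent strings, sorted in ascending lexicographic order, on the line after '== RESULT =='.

Regress step by step:
  through step 3 (pick(b3,rmA,right)): drop {carry(b3,right)}, keep {ball_in(b2,rmA), ball_in(b5,rmC), free(left)}, require {ball_in(b3,rmA), free(right), robot_in(rmA)}
    → {ball_in(b2,rmA), ball_in(b3,rmA), ball_in(b5,rmC), free(left), free(right), robot_in(rmA)}
  through step 2 (drop(b2,rmA,left)): drop {ball_in(b2,rmA), free(left)}, keep {ball_in(b3,rmA), ball_in(b5,rmC), free(right), robot_in(rmA)}, require {carry(b2,left), robot_in(rmA)}
    → {ball_in(b3,rmA), ball_in(b5,rmC), carry(b2,left), free(right), robot_in(rmA)}
  through step 1 (go(rmC,rmA)): drop {robot_in(rmA)}, keep {ball_in(b3,rmA), ball_in(b5,rmC), carry(b2,left), free(right)}, require {robot_in(rmC)}
    → {ball_in(b3,rmA), ball_in(b5,rmC), carry(b2,left), free(right), robot_in(rmC)}

== RESULT ==
["ball_in(b3,rmA)", "ball_in(b5,rmC)", "carry(b2,left)", "free(right)", "robot_in(rmC)"]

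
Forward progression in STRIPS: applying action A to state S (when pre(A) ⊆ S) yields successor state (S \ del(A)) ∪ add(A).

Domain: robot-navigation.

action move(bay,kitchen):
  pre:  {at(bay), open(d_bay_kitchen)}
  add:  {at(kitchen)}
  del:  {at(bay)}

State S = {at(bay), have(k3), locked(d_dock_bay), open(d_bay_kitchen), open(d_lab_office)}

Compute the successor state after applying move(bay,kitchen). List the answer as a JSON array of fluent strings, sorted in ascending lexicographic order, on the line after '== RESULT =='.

Compute (S \ del) ∪ add:
  pre ⊆ S: {at(bay), open(d_bay_kitchen)} ⊆ S  — applicable
  S \ del = {have(k3), locked(d_dock_bay), open(d_bay_kitchen), open(d_lab_office)}
  ∪ add   = {at(kitchen), have(k3), locked(d_dock_bay), open(d_bay_kitchen), open(d_lab_office)}

== RESULT ==
["at(kitchen)", "have(k3)", "locked(d_dock_bay)", "open(d_bay_kitchen)", "open(d_lab_office)"]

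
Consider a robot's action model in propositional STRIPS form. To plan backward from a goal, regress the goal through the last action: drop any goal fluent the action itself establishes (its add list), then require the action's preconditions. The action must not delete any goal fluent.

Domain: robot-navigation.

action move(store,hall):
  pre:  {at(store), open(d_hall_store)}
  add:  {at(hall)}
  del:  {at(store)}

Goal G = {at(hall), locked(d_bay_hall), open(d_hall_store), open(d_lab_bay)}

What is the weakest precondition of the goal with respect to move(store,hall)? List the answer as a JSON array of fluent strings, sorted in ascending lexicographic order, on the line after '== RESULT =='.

Compute (G \ add) ∪ pre:
  G ∩ del = {}  (empty — regression defined)
  G \ add = {at(hall), locked(d_bay_hall), open(d_hall_store), open(d_lab_bay)} \ {at(hall)} = {locked(d_bay_hall), open(d_hall_store), open(d_lab_bay)}
  ∪ pre   = {locked(d_bay_hall), open(d_hall_store), open(d_lab_bay)} ∪ {at(store), open(d_hall_store)}
          = {at(store), locked(d_bay_hall), open(d_hall_store), open(d_lab_bay)}

== RESULT ==
["at(store)", "locked(d_bay_hall)", "open(d_hall_store)", "open(d_lab_bay)"]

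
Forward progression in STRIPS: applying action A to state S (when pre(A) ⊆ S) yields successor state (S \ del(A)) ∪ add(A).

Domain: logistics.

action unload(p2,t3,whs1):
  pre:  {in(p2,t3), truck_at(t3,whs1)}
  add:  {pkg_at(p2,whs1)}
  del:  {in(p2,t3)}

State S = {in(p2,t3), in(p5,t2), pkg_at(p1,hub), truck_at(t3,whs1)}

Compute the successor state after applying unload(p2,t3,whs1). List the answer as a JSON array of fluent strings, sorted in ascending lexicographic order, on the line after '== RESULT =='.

Compute (S \ del) ∪ add:
  pre ⊆ S: {in(p2,t3), truck_at(t3,whs1)} ⊆ S  — applicable
  S \ del = {in(p5,t2), pkg_at(p1,hub), truck_at(t3,whs1)}
  ∪ add   = {in(p5,t2), pkg_at(p1,hub), pkg_at(p2,whs1), truck_at(t3,whs1)}

== RESULT ==
["in(p5,t2)", "pkg_at(p1,hub)", "pkg_at(p2,whs1)", "truck_at(t3,whs1)"]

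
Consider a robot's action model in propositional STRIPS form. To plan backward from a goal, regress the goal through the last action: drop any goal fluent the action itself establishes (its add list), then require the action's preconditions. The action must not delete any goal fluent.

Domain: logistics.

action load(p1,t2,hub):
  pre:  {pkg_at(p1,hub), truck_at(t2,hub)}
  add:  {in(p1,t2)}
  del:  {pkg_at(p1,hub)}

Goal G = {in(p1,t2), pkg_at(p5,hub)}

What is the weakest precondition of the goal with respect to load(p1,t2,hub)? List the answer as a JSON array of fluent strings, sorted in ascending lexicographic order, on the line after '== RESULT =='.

Compute (G \ add) ∪ pre:
  G ∩ del = {}  (empty — regression defined)
  G \ add = {in(p1,t2), pkg_at(p5,hub)} \ {in(p1,t2)} = {pkg_at(p5,hub)}
  ∪ pre   = {pkg_at(p5,hub)} ∪ {pkg_at(p1,hub), truck_at(t2,hub)}
          = {pkg_at(p1,hub), pkg_at(p5,hub), truck_at(t2,hub)}

== RESULT ==
["pkg_at(p1,hub)", "pkg_at(p5,hub)", "truck_at(t2,hub)"]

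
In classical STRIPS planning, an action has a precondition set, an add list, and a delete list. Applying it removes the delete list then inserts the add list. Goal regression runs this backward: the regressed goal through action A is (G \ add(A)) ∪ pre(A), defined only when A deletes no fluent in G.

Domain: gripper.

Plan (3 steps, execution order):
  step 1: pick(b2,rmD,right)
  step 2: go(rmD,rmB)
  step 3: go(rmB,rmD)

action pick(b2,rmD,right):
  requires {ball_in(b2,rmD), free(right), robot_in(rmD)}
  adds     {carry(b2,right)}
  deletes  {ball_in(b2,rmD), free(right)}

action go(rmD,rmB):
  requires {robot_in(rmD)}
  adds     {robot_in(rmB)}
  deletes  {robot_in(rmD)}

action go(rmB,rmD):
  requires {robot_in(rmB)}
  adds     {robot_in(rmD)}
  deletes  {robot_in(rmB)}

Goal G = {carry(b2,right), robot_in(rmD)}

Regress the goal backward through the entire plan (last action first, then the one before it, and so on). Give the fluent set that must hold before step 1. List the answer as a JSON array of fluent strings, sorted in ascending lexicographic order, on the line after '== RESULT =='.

Regress step by step:
  through step 3 (go(rmB,rmD)): drop {robot_in(rmD)}, keep {carry(b2,right)}, require {robot_in(rmB)}
    → {carry(b2,right), robot_in(rmB)}
  through step 2 (go(rmD,rmB)): drop {robot_in(rmB)}, keep {carry(b2,right)}, require {robot_in(rmD)}
    → {carry(b2,right), robot_in(rmD)}
  through step 1 (pick(b2,rmD,right)): drop {carry(b2,right)}, keep {robot_in(rmD)}, require {ball_in(b2,rmD), free(right), robot_in(rmD)}
    → {ball_in(b2,rmD), free(right), robot_in(rmD)}

== RESULT ==
["ball_in(b2,rmD)", "free(right)", "robot_in(rmD)"]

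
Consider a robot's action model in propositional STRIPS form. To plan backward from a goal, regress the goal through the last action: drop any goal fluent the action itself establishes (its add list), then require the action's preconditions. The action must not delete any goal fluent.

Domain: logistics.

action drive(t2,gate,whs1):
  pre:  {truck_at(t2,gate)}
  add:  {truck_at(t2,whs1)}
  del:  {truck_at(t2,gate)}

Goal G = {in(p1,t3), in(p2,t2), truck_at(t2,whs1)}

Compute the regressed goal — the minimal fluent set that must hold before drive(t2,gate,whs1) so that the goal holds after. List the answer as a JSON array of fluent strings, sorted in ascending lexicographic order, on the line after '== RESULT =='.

Compute (G \ add) ∪ pre:
  G ∩ del = {}  (empty — regression defined)
  G \ add = {in(p1,t3), in(p2,t2), truck_at(t2,whs1)} \ {truck_at(t2,whs1)} = {in(p1,t3), in(p2,t2)}
  ∪ pre   = {in(p1,t3), in(p2,t2)} ∪ {truck_at(t2,gate)}
          = {in(p1,t3), in(p2,t2), truck_at(t2,gate)}

== RESULT ==
["in(p1,t3)", "in(p2,t2)", "truck_at(t2,gate)"]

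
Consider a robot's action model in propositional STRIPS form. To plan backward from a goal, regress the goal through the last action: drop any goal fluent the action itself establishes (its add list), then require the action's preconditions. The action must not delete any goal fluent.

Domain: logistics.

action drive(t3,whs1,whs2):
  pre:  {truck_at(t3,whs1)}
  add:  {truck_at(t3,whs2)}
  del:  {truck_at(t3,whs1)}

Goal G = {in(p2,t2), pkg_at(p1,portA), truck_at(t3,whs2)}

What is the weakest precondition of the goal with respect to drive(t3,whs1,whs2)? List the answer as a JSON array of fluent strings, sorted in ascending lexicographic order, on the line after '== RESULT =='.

Regress:
  G ∩ del = {}  (empty — regression defined)
  G \ add = {in(p2,t2), pkg_at(p1,portA), truck_at(t3,whs2)} \ {truck_at(t3,whs2)} = {in(p2,t2), pkg_at(p1,portA)}
  ∪ pre   = {in(p2,t2), pkg_at(p1,portA)} ∪ {truck_at(t3,whs1)}
          = {in(p2,t2), pkg_at(p1,portA), truck_at(t3,whs1)}

== RESULT ==
["in(p2,t2)", "pkg_at(p1,portA)", "truck_at(t3,whs1)"]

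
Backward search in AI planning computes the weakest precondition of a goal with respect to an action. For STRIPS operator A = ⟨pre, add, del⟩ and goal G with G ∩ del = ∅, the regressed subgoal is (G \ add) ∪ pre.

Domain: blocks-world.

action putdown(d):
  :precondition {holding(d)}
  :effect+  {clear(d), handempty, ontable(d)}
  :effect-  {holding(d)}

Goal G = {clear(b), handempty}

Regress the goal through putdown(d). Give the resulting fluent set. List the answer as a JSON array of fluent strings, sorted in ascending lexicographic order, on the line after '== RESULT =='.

Regress:
  G ∩ del = {}  (empty — regression defined)
  G \ add = {clear(b), handempty} \ {clear(d), handempty, ontable(d)} = {clear(b)}
  ∪ pre   = {clear(b)} ∪ {holding(d)}
          = {clear(b), holding(d)}

== RESULT ==
["clear(b)", "holding(d)"]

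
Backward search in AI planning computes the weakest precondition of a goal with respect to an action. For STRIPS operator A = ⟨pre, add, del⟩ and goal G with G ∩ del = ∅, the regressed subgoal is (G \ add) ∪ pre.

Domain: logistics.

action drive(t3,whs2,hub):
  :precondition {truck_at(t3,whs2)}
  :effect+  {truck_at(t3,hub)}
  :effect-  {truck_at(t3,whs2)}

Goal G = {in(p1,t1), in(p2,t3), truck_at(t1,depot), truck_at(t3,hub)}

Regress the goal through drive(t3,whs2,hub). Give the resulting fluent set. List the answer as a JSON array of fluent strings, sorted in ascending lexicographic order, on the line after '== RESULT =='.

Regress:
  G ∩ del = {}  (empty — regression defined)
  G \ add = {in(p1,t1), in(p2,t3), truck_at(t1,depot), truck_at(t3,hub)} \ {truck_at(t3,hub)} = {in(p1,t1), in(p2,t3), truck_at(t1,depot)}
  ∪ pre   = {in(p1,t1), in(p2,t3), truck_at(t1,depot)} ∪ {truck_at(t3,whs2)}
          = {in(p1,t1), in(p2,t3), truck_at(t1,depot), truck_at(t3,whs2)}

== RESULT ==
["in(p1,t1)", "in(p2,t3)", "truck_at(t1,depot)", "truck_at(t3,whs2)"]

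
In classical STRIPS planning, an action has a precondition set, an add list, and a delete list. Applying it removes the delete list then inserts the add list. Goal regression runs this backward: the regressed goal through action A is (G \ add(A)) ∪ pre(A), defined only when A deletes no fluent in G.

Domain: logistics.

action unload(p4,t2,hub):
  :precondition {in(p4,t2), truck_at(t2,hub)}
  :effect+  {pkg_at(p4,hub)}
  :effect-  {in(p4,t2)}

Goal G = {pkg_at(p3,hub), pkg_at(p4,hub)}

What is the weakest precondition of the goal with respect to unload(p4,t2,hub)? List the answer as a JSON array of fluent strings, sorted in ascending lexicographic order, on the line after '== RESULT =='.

Compute (G \ add) ∪ pre:
  G ∩ del = {}  (empty — regression defined)
  G \ add = {pkg_at(p3,hub), pkg_at(p4,hub)} \ {pkg_at(p4,hub)} = {pkg_at(p3,hub)}
  ∪ pre   = {pkg_at(p3,hub)} ∪ {in(p4,t2), truck_at(t2,hub)}
          = {in(p4,t2), pkg_at(p3,hub), truck_at(t2,hub)}

== RESULT ==
["in(p4,t2)", "pkg_at(p3,hub)", "truck_at(t2,hub)"]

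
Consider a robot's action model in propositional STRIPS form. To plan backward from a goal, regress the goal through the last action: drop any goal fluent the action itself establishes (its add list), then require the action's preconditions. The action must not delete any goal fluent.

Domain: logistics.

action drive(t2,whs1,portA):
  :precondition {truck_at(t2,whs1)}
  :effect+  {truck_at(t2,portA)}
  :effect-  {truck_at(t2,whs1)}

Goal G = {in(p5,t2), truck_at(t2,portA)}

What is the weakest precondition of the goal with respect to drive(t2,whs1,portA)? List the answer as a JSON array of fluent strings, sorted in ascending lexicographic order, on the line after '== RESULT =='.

Regress:
  G ∩ del = {}  (empty — regression defined)
  G \ add = {in(p5,t2), truck_at(t2,portA)} \ {truck_at(t2,portA)} = {in(p5,t2)}
  ∪ pre   = {in(p5,t2)} ∪ {truck_at(t2,whs1)}
          = {in(p5,t2), truck_at(t2,whs1)}

== RESULT ==
["in(p5,t2)", "truck_at(t2,whs1)"]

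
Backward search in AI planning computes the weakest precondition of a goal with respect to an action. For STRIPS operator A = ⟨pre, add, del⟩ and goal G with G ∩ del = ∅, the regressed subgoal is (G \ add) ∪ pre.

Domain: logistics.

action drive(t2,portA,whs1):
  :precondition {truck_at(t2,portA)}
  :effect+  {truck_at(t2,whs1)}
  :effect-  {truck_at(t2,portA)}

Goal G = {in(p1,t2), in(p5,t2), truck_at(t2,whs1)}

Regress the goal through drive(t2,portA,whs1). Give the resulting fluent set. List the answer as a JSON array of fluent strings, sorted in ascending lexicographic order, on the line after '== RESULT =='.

Compute (G \ add) ∪ pre:
  G ∩ del = {}  (empty — regression defined)
  G \ add = {in(p1,t2), in(p5,t2), truck_at(t2,whs1)} \ {truck_at(t2,whs1)} = {in(p1,t2), in(p5,t2)}
  ∪ pre   = {in(p1,t2), in(p5,t2)} ∪ {truck_at(t2,portA)}
          = {in(p1,t2), in(p5,t2), truck_at(t2,portA)}

== RESULT ==
["in(p1,t2)", "in(p5,t2)", "truck_at(t2,portA)"]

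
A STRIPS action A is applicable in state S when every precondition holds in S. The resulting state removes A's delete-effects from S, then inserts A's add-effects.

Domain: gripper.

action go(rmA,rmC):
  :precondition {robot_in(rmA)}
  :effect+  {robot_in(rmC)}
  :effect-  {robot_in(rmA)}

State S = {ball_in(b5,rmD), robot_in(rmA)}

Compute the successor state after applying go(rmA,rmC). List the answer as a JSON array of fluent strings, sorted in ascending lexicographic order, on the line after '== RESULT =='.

Progress:
  pre ⊆ S: {robot_in(rmA)} ⊆ S  — applicable
  S \ del = {ball_in(b5,rmD)}
  ∪ add   = {ball_in(b5,rmD), robot_in(rmC)}

== RESULT ==
["ball_in(b5,rmD)", "robot_in(rmC)"]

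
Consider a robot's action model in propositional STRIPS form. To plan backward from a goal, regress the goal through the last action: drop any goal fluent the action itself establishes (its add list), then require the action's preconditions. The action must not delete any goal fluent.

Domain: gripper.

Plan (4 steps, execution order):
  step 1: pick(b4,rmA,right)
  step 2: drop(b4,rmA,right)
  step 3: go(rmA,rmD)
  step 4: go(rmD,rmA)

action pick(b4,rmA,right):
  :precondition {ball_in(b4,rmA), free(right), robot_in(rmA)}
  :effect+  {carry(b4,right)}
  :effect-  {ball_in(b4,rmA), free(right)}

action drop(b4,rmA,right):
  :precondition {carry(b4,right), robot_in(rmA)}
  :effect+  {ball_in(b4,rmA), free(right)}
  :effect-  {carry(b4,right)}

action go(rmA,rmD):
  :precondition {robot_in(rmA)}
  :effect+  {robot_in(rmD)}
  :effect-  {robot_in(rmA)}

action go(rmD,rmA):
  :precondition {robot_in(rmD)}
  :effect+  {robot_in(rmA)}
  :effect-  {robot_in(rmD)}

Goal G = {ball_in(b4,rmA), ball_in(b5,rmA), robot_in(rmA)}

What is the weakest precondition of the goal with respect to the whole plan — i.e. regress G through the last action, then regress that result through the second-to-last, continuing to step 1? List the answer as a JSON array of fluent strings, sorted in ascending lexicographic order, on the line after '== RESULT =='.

Work backward from the goal:
  through step 4 (go(rmD,rmA)): drop {robot_in(rmA)}, keep {ball_in(b4,rmA), ball_in(b5,rmA)}, require {robot_in(rmD)}
    → {ball_in(b4,rmA), ball_in(b5,rmA), robot_in(rmD)}
  through step 3 (go(rmA,rmD)): drop {robot_in(rmD)}, keep {ball_in(b4,rmA), ball_in(b5,rmA)}, require {robot_in(rmA)}
    → {ball_in(b4,rmA), ball_in(b5,rmA), robot_in(rmA)}
  through step 2 (drop(b4,rmA,right)): drop {ball_in(b4,rmA)}, keep {ball_in(b5,rmA), robot_in(rmA)}, require {carry(b4,right), robot_in(rmA)}
    → {ball_in(b5,rmA), carry(b4,right), robot_in(rmA)}
  through step 1 (pick(b4,rmA,right)): drop {carry(b4,right)}, keep {ball_in(b5,rmA), robot_in(rmA)}, require {ball_in(b4,rmA), free(right), robot_in(rmA)}
    → {ball_in(b4,rmA), ball_in(b5,rmA), free(right), robot_in(rmA)}

== RESULT ==
["ball_in(b4,rmA)", "ball_in(b5,rmA)", "free(right)", "robot_in(rmA)"]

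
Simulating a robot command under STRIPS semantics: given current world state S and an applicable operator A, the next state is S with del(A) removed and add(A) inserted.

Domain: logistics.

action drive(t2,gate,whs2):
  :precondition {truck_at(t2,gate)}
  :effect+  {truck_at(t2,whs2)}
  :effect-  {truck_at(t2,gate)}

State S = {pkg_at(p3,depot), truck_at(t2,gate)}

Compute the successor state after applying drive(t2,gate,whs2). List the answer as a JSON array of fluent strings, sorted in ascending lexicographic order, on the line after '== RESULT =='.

Compute (S \ del) ∪ add:
  pre ⊆ S: {truck_at(t2,gate)} ⊆ S  — applicable
  S \ del = {pkg_at(p3,depot)}
  ∪ add   = {pkg_at(p3,depot), truck_at(t2,whs2)}

== RESULT ==
["pkg_at(p3,depot)", "truck_at(t2,whs2)"]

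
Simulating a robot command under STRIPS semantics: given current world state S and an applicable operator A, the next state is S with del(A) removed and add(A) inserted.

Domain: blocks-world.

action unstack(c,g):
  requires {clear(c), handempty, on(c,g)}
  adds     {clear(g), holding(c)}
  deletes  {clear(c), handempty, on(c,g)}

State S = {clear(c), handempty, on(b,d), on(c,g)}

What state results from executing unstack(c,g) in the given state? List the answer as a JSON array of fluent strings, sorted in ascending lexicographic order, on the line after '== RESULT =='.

Compute (S \ del) ∪ add:
  pre ⊆ S: {clear(c), handempty, on(c,g)} ⊆ S  — applicable
  S \ del = {on(b,d)}
  ∪ add   = {clear(g), holding(c), on(b,d)}

== RESULT ==
["clear(g)", "holding(c)", "on(b,d)"]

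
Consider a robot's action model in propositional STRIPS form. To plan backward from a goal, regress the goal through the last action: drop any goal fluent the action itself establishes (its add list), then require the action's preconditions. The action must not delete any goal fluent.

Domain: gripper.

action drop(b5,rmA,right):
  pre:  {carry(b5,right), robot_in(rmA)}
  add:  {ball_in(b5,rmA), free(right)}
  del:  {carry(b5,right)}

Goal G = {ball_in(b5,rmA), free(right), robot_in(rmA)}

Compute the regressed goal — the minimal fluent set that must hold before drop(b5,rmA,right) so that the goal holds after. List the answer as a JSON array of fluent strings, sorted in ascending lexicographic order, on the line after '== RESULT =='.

Regress:
  G ∩ del = {}  (empty — regression defined)
  G \ add = {ball_in(b5,rmA), free(right), robot_in(rmA)} \ {ball_in(b5,rmA), free(right)} = {robot_in(rmA)}
  ∪ pre   = {robot_in(rmA)} ∪ {carry(b5,right), robot_in(rmA)}
          = {carry(b5,right), robot_in(rmA)}

== RESULT ==
["carry(b5,right)", "robot_in(rmA)"]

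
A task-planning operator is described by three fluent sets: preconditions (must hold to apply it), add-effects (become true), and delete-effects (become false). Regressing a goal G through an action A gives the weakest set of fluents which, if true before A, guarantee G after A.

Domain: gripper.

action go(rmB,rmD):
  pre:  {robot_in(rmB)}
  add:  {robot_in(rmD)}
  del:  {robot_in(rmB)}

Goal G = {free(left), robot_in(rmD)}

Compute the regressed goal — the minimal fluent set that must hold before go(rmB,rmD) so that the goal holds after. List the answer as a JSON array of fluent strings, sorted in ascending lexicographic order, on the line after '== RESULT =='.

Compute (G \ add) ∪ pre:
  G ∩ del = {}  (empty — regression defined)
  G \ add = {free(left), robot_in(rmD)} \ {robot_in(rmD)} = {free(left)}
  ∪ pre   = {free(left)} ∪ {robot_in(rmB)}
          = {free(left), robot_in(rmB)}

== RESULT ==
["free(left)", "robot_in(rmB)"]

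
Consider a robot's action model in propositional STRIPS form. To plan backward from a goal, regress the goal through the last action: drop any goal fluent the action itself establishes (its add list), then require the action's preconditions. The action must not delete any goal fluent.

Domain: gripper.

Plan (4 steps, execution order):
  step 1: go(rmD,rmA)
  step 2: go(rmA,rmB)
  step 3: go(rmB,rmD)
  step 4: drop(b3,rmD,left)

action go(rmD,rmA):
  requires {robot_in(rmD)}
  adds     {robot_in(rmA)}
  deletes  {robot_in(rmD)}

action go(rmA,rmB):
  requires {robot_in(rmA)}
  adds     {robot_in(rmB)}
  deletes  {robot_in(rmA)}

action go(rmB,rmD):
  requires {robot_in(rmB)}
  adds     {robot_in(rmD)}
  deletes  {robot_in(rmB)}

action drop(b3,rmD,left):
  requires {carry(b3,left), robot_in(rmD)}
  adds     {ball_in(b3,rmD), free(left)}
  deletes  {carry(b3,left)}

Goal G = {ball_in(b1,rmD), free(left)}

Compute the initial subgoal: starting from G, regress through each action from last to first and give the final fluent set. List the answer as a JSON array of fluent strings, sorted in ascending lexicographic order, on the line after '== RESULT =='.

Regress step by step:
  through step 4 (drop(b3,rmD,left)): drop {free(left)}, keep {ball_in(b1,rmD)}, require {carry(b3,left), robot_in(rmD)}
    → {ball_in(b1,rmD), carry(b3,left), robot_in(rmD)}
  through step 3 (go(rmB,rmD)): drop {robot_in(rmD)}, keep {ball_in(b1,rmD), carry(b3,left)}, require {robot_in(rmB)}
    → {ball_in(b1,rmD), carry(b3,left), robot_in(rmB)}
  through step 2 (go(rmA,rmB)): drop {robot_in(rmB)}, keep {ball_in(b1,rmD), carry(b3,left)}, require {robot_in(rmA)}
    → {ball_in(b1,rmD), carry(b3,left), robot_in(rmA)}
  through step 1 (go(rmD,rmA)): drop {robot_in(rmA)}, keep {ball_in(b1,rmD), carry(b3,left)}, require {robot_in(rmD)}
    → {ball_in(b1,rmD), carry(b3,left), robot_in(rmD)}

== RESULT ==
["ball_in(b1,rmD)", "carry(b3,left)", "robot_in(rmD)"]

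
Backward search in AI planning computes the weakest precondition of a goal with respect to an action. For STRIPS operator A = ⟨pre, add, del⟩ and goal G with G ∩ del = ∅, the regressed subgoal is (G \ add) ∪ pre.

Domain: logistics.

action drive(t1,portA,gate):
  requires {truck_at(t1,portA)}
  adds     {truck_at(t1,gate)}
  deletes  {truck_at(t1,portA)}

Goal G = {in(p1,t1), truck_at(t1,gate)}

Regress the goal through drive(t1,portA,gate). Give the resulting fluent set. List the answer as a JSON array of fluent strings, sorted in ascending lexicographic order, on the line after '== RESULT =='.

Compute (G \ add) ∪ pre:
  G ∩ del = {}  (empty — regression defined)
  G \ add = {in(p1,t1), truck_at(t1,gate)} \ {truck_at(t1,gate)} = {in(p1,t1)}
  ∪ pre   = {in(p1,t1)} ∪ {truck_at(t1,portA)}
          = {in(p1,t1), truck_at(t1,portA)}

== RESULT ==
["in(p1,t1)", "truck_at(t1,portA)"]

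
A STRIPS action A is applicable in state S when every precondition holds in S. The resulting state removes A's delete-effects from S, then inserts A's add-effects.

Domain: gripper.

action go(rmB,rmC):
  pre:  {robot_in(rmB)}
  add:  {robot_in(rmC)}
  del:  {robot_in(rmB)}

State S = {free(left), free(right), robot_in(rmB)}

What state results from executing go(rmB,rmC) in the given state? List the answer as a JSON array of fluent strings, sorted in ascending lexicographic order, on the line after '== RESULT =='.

Compute (S \ del) ∪ add:
  pre ⊆ S: {robot_in(rmB)} ⊆ S  — applicable
  S \ del = {free(left), free(right)}
  ∪ add   = {free(left), free(right), robot_in(rmC)}

== RESULT ==
["free(left)", "free(right)", "robot_in(rmC)"]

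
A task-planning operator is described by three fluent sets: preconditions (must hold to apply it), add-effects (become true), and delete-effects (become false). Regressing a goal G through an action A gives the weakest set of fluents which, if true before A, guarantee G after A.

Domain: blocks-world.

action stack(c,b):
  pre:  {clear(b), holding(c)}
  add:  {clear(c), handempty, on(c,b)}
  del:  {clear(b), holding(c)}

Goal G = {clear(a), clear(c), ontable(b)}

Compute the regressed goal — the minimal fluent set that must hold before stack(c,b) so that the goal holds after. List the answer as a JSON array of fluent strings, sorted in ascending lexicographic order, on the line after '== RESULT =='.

Compute (G \ add) ∪ pre:
  G ∩ del = {}  (empty — regression defined)
  G \ add = {clear(a), clear(c), ontable(b)} \ {clear(c), handempty, on(c,b)} = {clear(a), ontable(b)}
  ∪ pre   = {clear(a), ontable(b)} ∪ {clear(b), holding(c)}
          = {clear(a), clear(b), holding(c), ontable(b)}

== RESULT ==
["clear(a)", "clear(b)", "holding(c)", "ontable(b)"]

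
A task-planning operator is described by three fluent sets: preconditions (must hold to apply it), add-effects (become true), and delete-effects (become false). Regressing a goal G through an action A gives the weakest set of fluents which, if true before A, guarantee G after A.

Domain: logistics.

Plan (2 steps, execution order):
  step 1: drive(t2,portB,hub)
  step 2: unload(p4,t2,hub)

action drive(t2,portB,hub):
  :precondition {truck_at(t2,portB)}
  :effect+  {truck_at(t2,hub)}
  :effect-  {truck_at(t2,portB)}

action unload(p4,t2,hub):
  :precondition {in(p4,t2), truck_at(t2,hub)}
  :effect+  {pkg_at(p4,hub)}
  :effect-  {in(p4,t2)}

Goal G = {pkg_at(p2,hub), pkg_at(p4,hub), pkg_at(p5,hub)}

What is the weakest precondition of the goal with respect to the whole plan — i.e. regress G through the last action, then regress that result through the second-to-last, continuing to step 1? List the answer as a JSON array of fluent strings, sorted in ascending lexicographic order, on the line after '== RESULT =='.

Work backward from the goal:
  through step 2 (unload(p4,t2,hub)): drop {pkg_at(p4,hub)}, keep {pkg_at(p2,hub), pkg_at(p5,hub)}, require {in(p4,t2), truck_at(t2,hub)}
    → {in(p4,t2), pkg_at(p2,hub), pkg_at(p5,hub), truck_at(t2,hub)}
  through step 1 (drive(t2,portB,hub)): drop {truck_at(t2,hub)}, keep {in(p4,t2), pkg_at(p2,hub), pkg_at(p5,hub)}, require {truck_at(t2,portB)}
    → {in(p4,t2), pkg_at(p2,hub), pkg_at(p5,hub), truck_at(t2,portB)}

== RESULT ==
["in(p4,t2)", "pkg_at(p2,hub)", "pkg_at(p5,hub)", "truck_at(t2,portB)"]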